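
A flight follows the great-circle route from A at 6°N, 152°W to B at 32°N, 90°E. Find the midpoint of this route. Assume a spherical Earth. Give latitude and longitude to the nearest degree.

≈ 34°N, 157°E

Write both endpoints as unit vectors p₁, p₂ with components (cos φ cos λ, cos φ sin λ, sin φ).
The central angle between the endpoints is δ = arccos(p₁·p₂) ≈ 1.918 rad (109.9°).
Interpolate at f = 1/2 with slerp weights a = sin((1−f)δ)/sin δ ≈ 0.871, b = sin(fδ)/sin δ ≈ 0.871.
p = a·p₁ + b·p₂ ≈ (-0.765, 0.332, 0.552); φ = arcsin(p_z) ≈ 33.54°, λ = atan2(p_y, p_x) ≈ 156.54°.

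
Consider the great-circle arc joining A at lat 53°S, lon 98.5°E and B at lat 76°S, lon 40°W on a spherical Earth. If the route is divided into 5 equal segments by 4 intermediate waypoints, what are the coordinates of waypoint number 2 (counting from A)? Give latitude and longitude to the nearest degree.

From cos δ = sin φ₁ sin φ₂ + cos φ₁ cos φ₂ cos Δλ, the central angle is δ ≈ 0.842 rad (48.3°).
Interpolate at f = 2/5 with slerp weights a = sin((1−f)δ)/sin δ ≈ 0.649, b = sin(fδ)/sin δ ≈ 0.443.
p = a·p₁ + b·p₂ ≈ (0.024, 0.317, -0.948); φ = arcsin(p_z) ≈ -71.44°, λ = atan2(p_y, p_x) ≈ 85.60°.

≈ lat 71°S, lon 86°E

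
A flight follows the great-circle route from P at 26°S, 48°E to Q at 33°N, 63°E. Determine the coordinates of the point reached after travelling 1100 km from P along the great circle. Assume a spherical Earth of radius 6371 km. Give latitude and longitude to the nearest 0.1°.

The haversine formula gives a central angle δ ≈ 1.059 rad (60.7°) between the endpoints. The total great-circle distance is δ·R ≈ 1.059 × 6371 ≈ 6750 km, so the target fraction is f = 1100/6750 ≈ 0.163.
Interpolate at f ≈ 0.163 with slerp weights a = sin((1−f)δ)/sin δ ≈ 0.889, b = sin(fδ)/sin δ ≈ 0.197.
p = a·p₁ + b·p₂ ≈ (0.609, 0.741, -0.282); φ = arcsin(p_z) ≈ -16.40°, λ = atan2(p_y, p_x) ≈ 50.55°.

≈ 16.4°S, 50.6°E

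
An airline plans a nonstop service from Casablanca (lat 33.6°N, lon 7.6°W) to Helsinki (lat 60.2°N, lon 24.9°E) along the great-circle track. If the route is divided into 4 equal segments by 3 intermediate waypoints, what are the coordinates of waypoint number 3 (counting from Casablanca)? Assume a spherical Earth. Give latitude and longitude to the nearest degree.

≈ lat 55°N, lon 13°E

Write both endpoints as unit vectors p₁, p₂ with components (cos φ cos λ, cos φ sin λ, sin φ).
The central angle between the endpoints is δ = arccos(p₁·p₂) ≈ 0.593 rad (34.0°).
Interpolate at f = 3/4 with slerp weights a = sin((1−f)δ)/sin δ ≈ 0.264, b = sin(fδ)/sin δ ≈ 0.770.
p = a·p₁ + b·p₂ ≈ (0.565, 0.132, 0.814); φ = arcsin(p_z) ≈ 54.52°, λ = atan2(p_y, p_x) ≈ 13.14°.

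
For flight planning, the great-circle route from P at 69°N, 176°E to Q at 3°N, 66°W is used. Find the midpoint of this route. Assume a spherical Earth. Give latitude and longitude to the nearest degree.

From cos δ = sin φ₁ sin φ₂ + cos φ₁ cos φ₂ cos Δλ, the central angle is δ ≈ 1.690 rad (96.8°).
Interpolate at f = 1/2 with slerp weights a = sin((1−f)δ)/sin δ ≈ 0.753, b = sin(fδ)/sin δ ≈ 0.753.
p = a·p₁ + b·p₂ ≈ (0.037, -0.669, 0.743); φ = arcsin(p_z) ≈ 47.97°, λ = atan2(p_y, p_x) ≈ -86.86°.

≈ 48°N, 87°W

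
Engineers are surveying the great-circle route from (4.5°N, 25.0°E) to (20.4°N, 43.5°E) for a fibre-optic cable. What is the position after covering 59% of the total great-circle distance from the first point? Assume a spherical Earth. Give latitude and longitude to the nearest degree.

≈ (14°N, 36°E)

Write both endpoints as unit vectors p₁, p₂ with components (cos φ cos λ, cos φ sin λ, sin φ).
The central angle between the endpoints is δ = arccos(p₁·p₂) ≈ 0.419 rad (24.0°).
Interpolate at f = 0.59 with slerp weights a = sin((1−f)δ)/sin δ ≈ 0.420, b = sin(fδ)/sin δ ≈ 0.601.
p = a·p₁ + b·p₂ ≈ (0.789, 0.565, 0.243); φ = arcsin(p_z) ≈ 14.04°, λ = atan2(p_y, p_x) ≈ 35.63°.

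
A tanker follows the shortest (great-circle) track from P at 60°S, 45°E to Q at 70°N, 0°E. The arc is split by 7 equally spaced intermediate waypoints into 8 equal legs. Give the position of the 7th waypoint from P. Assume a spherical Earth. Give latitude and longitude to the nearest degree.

≈ 54°N, 14°E

Convert each endpoint to a unit vector on the sphere (x = cos φ cos λ, y = cos φ sin λ, z = sin φ).
The central angle between the endpoints is δ = arccos(p₁·p₂) ≈ 2.336 rad (133.9°).
Interpolate at f = 7/8 with slerp weights a = sin((1−f)δ)/sin δ ≈ 0.399, b = sin(fδ)/sin δ ≈ 1.234.
p = a·p₁ + b·p₂ ≈ (0.563, 0.141, 0.814); φ = arcsin(p_z) ≈ 54.50°, λ = atan2(p_y, p_x) ≈ 14.07°.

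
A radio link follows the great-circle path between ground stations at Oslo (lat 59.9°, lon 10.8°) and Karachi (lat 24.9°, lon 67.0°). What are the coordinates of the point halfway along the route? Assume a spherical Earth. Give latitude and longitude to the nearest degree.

The haversine formula gives a central angle δ ≈ 0.905 rad (51.9°) between the endpoints.
Interpolate at f = 1/2 with slerp weights a = sin((1−f)δ)/sin δ ≈ 0.556, b = sin(fδ)/sin δ ≈ 0.556.
p = a·p₁ + b·p₂ ≈ (0.471, 0.516, 0.715); φ = arcsin(p_z) ≈ 45.65°, λ = atan2(p_y, p_x) ≈ 47.64°.

≈ lat 46°, lon 48°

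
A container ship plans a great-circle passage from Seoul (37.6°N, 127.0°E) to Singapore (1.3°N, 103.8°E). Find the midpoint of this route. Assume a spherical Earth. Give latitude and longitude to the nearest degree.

Convert each endpoint to a unit vector on the sphere (x = cos φ cos λ, y = cos φ sin λ, z = sin φ).
The central angle between the endpoints is δ = arccos(p₁·p₂) ≈ 0.735 rad (42.1°).
Interpolate at f = 1/2 with slerp weights a = sin((1−f)δ)/sin δ ≈ 0.536, b = sin(fδ)/sin δ ≈ 0.536.
p = a·p₁ + b·p₂ ≈ (-0.383, 0.859, 0.339); φ = arcsin(p_z) ≈ 19.82°, λ = atan2(p_y, p_x) ≈ 114.04°.

≈ 20°N, 114°E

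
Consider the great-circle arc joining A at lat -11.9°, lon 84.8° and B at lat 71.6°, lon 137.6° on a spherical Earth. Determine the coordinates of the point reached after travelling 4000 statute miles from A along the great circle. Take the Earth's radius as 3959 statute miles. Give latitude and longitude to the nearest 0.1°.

≈ lat 43.8°, lon 102.0°

Convert each endpoint to a unit vector on the sphere (x = cos φ cos λ, y = cos φ sin λ, z = sin φ).
The central angle between the endpoints is δ = arccos(p₁·p₂) ≈ 1.580 rad (90.5°). The total great-circle distance is δ·R ≈ 1.580 × 3959 ≈ 6254 mi, so the target fraction is f = 4000/6254 ≈ 0.640.
Interpolate at f ≈ 0.640 with slerp weights a = sin((1−f)δ)/sin δ ≈ 0.539, b = sin(fδ)/sin δ ≈ 0.847.
p = a·p₁ + b·p₂ ≈ (-0.150, 0.706, 0.693); φ = arcsin(p_z) ≈ 43.83°, λ = atan2(p_y, p_x) ≈ 101.97°.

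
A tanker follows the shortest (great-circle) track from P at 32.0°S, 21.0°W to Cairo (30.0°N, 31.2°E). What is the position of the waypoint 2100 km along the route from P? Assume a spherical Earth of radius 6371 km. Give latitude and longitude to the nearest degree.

≈ 18°S, 7°W

The haversine formula gives a central angle δ ≈ 1.385 rad (79.3°) between the endpoints. The total great-circle distance is δ·R ≈ 1.385 × 6371 ≈ 8821 km, so the target fraction is f = 2100/8821 ≈ 0.238.
Interpolate at f ≈ 0.238 with slerp weights a = sin((1−f)δ)/sin δ ≈ 0.885, b = sin(fδ)/sin δ ≈ 0.329.
p = a·p₁ + b·p₂ ≈ (0.945, -0.121, -0.304); φ = arcsin(p_z) ≈ -17.72°, λ = atan2(p_y, p_x) ≈ -7.31°.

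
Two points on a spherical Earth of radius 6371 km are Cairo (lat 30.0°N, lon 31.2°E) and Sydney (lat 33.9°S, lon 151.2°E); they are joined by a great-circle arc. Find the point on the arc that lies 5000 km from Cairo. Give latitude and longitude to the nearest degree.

≈ lat 8°N, lon 73°E

Convert each endpoint to a unit vector on the sphere (x = cos φ cos λ, y = cos φ sin λ, z = sin φ).
The central angle between the endpoints is δ = arccos(p₁·p₂) ≈ 2.263 rad (129.7°). The total great-circle distance is δ·R ≈ 2.263 × 6371 ≈ 14418 km, so the target fraction is f = 5000/14418 ≈ 0.347.
Interpolate at f ≈ 0.347 with slerp weights a = sin((1−f)δ)/sin δ ≈ 1.293, b = sin(fδ)/sin δ ≈ 0.918.
p = a·p₁ + b·p₂ ≈ (0.290, 0.947, 0.135); φ = arcsin(p_z) ≈ 7.74°, λ = atan2(p_y, p_x) ≈ 72.95°.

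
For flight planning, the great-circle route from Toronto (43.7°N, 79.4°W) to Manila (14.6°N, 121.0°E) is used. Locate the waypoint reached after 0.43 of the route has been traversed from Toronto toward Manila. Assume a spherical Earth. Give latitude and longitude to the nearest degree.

Convert each endpoint to a unit vector on the sphere (x = cos φ cos λ, y = cos φ sin λ, z = sin φ).
The central angle between the endpoints is δ = arccos(p₁·p₂) ≈ 2.073 rad (118.8°).
Interpolate at f = 0.43 with slerp weights a = sin((1−f)δ)/sin δ ≈ 1.056, b = sin(fδ)/sin δ ≈ 0.888.
p = a·p₁ + b·p₂ ≈ (-0.302, -0.014, 0.953); φ = arcsin(p_z) ≈ 72.40°, λ = atan2(p_y, p_x) ≈ -177.37°.

≈ 72°N, 177°W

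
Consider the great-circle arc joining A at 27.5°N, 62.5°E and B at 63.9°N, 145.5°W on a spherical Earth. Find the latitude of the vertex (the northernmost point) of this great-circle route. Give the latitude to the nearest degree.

The great circle lies in the plane with unit normal n̂ = (p₁ × p₂)/|p₁ × p₂|.
Here n̂_z ≈ +0.184; the vertex latitude is φ_max = arccos|n̂_z| ≈ 79.4°.
Check via Clairaut: cos φ_max = |cos φ₁| · sin C = cos(27.5°)·sin(11.9°) ≈ 0.184, again giving ≈ 79.4°.

≈ 79°N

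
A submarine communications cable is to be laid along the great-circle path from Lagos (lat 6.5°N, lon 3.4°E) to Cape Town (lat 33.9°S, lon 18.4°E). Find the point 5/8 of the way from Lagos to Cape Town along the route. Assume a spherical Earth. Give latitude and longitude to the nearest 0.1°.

≈ lat 18.9°S, lon 12.1°E

Write both endpoints as unit vectors p₁, p₂ with components (cos φ cos λ, cos φ sin λ, sin φ).
The central angle between the endpoints is δ = arccos(p₁·p₂) ≈ 0.747 rad (42.8°).
Interpolate at f = 5/8 with slerp weights a = sin((1−f)δ)/sin δ ≈ 0.407, b = sin(fδ)/sin δ ≈ 0.662.
p = a·p₁ + b·p₂ ≈ (0.925, 0.198, -0.323); φ = arcsin(p_z) ≈ -18.87°, λ = atan2(p_y, p_x) ≈ 12.05°.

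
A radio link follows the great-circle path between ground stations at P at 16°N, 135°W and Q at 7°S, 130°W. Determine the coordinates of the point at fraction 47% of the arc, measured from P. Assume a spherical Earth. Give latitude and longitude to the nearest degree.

≈ 5°N, 133°W

Convert each endpoint to a unit vector on the sphere (x = cos φ cos λ, y = cos φ sin λ, z = sin φ).
The central angle between the endpoints is δ = arccos(p₁·p₂) ≈ 0.411 rad (23.5°).
Interpolate at f = 0.47 with slerp weights a = sin((1−f)δ)/sin δ ≈ 0.541, b = sin(fδ)/sin δ ≈ 0.480.
p = a·p₁ + b·p₂ ≈ (-0.674, -0.733, 0.091); φ = arcsin(p_z) ≈ 5.19°, λ = atan2(p_y, p_x) ≈ -132.61°.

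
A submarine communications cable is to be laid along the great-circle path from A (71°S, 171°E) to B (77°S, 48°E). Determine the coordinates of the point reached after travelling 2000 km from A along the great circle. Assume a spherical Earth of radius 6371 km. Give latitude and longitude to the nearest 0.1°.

The haversine formula gives a central angle δ ≈ 0.492 rad (28.2°) between the endpoints. The total great-circle distance is δ·R ≈ 0.492 × 6371 ≈ 3134 km, so the target fraction is f = 2000/3134 ≈ 0.638.
Interpolate at f ≈ 0.638 with slerp weights a = sin((1−f)δ)/sin δ ≈ 0.375, b = sin(fδ)/sin δ ≈ 0.654.
p = a·p₁ + b·p₂ ≈ (-0.022, 0.128, -0.991); φ = arcsin(p_z) ≈ -82.51°, λ = atan2(p_y, p_x) ≈ 99.80°.

≈ (82.5°S, 99.8°E)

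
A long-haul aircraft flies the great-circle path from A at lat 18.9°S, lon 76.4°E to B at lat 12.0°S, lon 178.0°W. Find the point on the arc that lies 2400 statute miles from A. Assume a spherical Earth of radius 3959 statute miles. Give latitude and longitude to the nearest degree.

Convert each endpoint to a unit vector on the sphere (x = cos φ cos λ, y = cos φ sin λ, z = sin φ).
The central angle between the endpoints is δ = arccos(p₁·p₂) ≈ 1.753 rad (100.5°). The total great-circle distance is δ·R ≈ 1.753 × 3959 ≈ 6941 mi, so the target fraction is f = 2400/6941 ≈ 0.346.
Interpolate at f ≈ 0.346 with slerp weights a = sin((1−f)δ)/sin δ ≈ 0.927, b = sin(fδ)/sin δ ≈ 0.579.
p = a·p₁ + b·p₂ ≈ (-0.360, 0.833, -0.421); φ = arcsin(p_z) ≈ -24.88°, λ = atan2(p_y, p_x) ≈ 113.39°.

≈ lat 25°S, lon 113°E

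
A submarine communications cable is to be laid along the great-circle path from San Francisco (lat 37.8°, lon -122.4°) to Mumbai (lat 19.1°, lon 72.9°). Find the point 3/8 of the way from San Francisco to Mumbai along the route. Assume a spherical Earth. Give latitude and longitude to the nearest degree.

The haversine formula gives a central angle δ ≈ 2.117 rad (121.3°) between the endpoints.
Interpolate at f = 3/8 with slerp weights a = sin((1−f)δ)/sin δ ≈ 1.135, b = sin(fδ)/sin δ ≈ 0.835.
p = a·p₁ + b·p₂ ≈ (-0.249, -0.003, 0.969); φ = arcsin(p_z) ≈ 75.61°, λ = atan2(p_y, p_x) ≈ -179.26°.

≈ lat 76°, lon -179°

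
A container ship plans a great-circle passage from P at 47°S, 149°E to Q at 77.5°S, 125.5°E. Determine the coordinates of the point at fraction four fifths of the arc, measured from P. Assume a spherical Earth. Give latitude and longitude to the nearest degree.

≈ 72°S, 136°E

Write both endpoints as unit vectors p₁, p₂ with components (cos φ cos λ, cos φ sin λ, sin φ).
The central angle between the endpoints is δ = arccos(p₁·p₂) ≈ 0.556 rad (31.9°).
Interpolate at f = 4/5 with slerp weights a = sin((1−f)δ)/sin δ ≈ 0.210, b = sin(fδ)/sin δ ≈ 0.815.
p = a·p₁ + b·p₂ ≈ (-0.225, 0.218, -0.950); φ = arcsin(p_z) ≈ -71.75°, λ = atan2(p_y, p_x) ≈ 136.02°.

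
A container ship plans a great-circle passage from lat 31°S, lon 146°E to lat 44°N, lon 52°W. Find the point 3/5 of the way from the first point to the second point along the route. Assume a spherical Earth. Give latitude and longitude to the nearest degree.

≈ lat 43°N, lon 147°W

Convert each endpoint to a unit vector on the sphere (x = cos φ cos λ, y = cos φ sin λ, z = sin φ).
The central angle between the endpoints is δ = arccos(p₁·p₂) ≈ 2.806 rad (160.8°).
Interpolate at f = 3/5 with slerp weights a = sin((1−f)δ)/sin δ ≈ 2.736, b = sin(fδ)/sin δ ≈ 3.017.
p = a·p₁ + b·p₂ ≈ (-0.608, -0.399, 0.686); φ = arcsin(p_z) ≈ 43.35°, λ = atan2(p_y, p_x) ≈ -146.75°.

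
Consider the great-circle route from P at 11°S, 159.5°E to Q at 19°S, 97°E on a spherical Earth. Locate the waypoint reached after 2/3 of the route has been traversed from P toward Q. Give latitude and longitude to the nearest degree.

≈ 19°S, 118°E

Write both endpoints as unit vectors p₁, p₂ with components (cos φ cos λ, cos φ sin λ, sin φ).
The central angle between the endpoints is δ = arccos(p₁·p₂) ≈ 1.058 rad (60.6°).
Interpolate at f = 2/3 with slerp weights a = sin((1−f)δ)/sin δ ≈ 0.396, b = sin(fδ)/sin δ ≈ 0.744.
p = a·p₁ + b·p₂ ≈ (-0.450, 0.834, -0.318); φ = arcsin(p_z) ≈ -18.53°, λ = atan2(p_y, p_x) ≈ 118.35°.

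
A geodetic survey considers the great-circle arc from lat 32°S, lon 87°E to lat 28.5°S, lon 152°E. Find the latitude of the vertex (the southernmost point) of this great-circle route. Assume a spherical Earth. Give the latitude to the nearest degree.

The great circle lies in the plane with unit normal n̂ = (p₁ × p₂)/|p₁ × p₂|.
Here n̂_z ≈ +0.821; the vertex latitude is φ_max = arccos|n̂_z| ≈ 34.9°.

≈ 35°S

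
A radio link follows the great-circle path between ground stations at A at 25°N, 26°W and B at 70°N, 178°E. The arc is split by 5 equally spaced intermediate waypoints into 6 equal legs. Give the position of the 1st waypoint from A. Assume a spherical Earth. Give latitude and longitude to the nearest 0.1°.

≈ 38.8°N, 28.5°W

Convert each endpoint to a unit vector on the sphere (x = cos φ cos λ, y = cos φ sin λ, z = sin φ).
The central angle between the endpoints is δ = arccos(p₁·p₂) ≈ 1.457 rad (83.5°).
Interpolate at f = 1/6 with slerp weights a = sin((1−f)δ)/sin δ ≈ 0.943, b = sin(fδ)/sin δ ≈ 0.242.
p = a·p₁ + b·p₂ ≈ (0.686, -0.372, 0.626); φ = arcsin(p_z) ≈ 38.75°, λ = atan2(p_y, p_x) ≈ -28.47°.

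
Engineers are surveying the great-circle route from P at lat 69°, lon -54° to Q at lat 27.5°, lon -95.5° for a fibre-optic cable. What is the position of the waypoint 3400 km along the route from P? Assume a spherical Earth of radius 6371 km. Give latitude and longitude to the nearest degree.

The haversine formula gives a central angle δ ≈ 0.838 rad (48.0°) between the endpoints. The total great-circle distance is δ·R ≈ 0.838 × 6371 ≈ 5337 km, so the target fraction is f = 3400/5337 ≈ 0.637.
Interpolate at f ≈ 0.637 with slerp weights a = sin((1−f)δ)/sin δ ≈ 0.403, b = sin(fδ)/sin δ ≈ 0.685.
p = a·p₁ + b·p₂ ≈ (0.027, -0.721, 0.692); φ = arcsin(p_z) ≈ 43.81°, λ = atan2(p_y, p_x) ≈ -87.88°.

≈ lat 44°, lon -88°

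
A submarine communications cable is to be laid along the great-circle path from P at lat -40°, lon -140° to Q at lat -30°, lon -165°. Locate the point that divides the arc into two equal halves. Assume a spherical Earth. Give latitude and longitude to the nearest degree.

≈ lat -36°, lon -153°

Convert each endpoint to a unit vector on the sphere (x = cos φ cos λ, y = cos φ sin λ, z = sin φ).
The central angle between the endpoints is δ = arccos(p₁·p₂) ≈ 0.396 rad (22.7°).
Interpolate at f = 1/2 with slerp weights a = sin((1−f)δ)/sin δ ≈ 0.510, b = sin(fδ)/sin δ ≈ 0.510.
p = a·p₁ + b·p₂ ≈ (-0.726, -0.365, -0.583); φ = arcsin(p_z) ≈ -35.65°, λ = atan2(p_y, p_x) ≈ -153.28°.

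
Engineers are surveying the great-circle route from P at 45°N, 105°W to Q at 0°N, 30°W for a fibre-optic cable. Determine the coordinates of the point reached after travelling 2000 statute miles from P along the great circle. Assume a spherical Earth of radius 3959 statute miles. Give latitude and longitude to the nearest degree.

≈ 34°N, 70°W

Write both endpoints as unit vectors p₁, p₂ with components (cos φ cos λ, cos φ sin λ, sin φ).
The central angle between the endpoints is δ = arccos(p₁·p₂) ≈ 1.387 rad (79.5°). The total great-circle distance is δ·R ≈ 1.387 × 3959 ≈ 5490 mi, so the target fraction is f = 2000/5490 ≈ 0.364.
Interpolate at f ≈ 0.364 with slerp weights a = sin((1−f)δ)/sin δ ≈ 0.785, b = sin(fδ)/sin δ ≈ 0.492.
p = a·p₁ + b·p₂ ≈ (0.283, -0.782, 0.555); φ = arcsin(p_z) ≈ 33.72°, λ = atan2(p_y, p_x) ≈ -70.13°.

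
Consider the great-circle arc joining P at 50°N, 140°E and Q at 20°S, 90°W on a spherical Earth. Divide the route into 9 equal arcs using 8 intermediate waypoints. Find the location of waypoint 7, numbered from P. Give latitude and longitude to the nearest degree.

The haversine formula gives a central angle δ ≈ 2.279 rad (130.6°) between the endpoints.
Interpolate at f = 7/9 with slerp weights a = sin((1−f)δ)/sin δ ≈ 0.638, b = sin(fδ)/sin δ ≈ 1.290.
p = a·p₁ + b·p₂ ≈ (-0.314, -0.948, 0.048); φ = arcsin(p_z) ≈ 2.75°, λ = atan2(p_y, p_x) ≈ -108.34°.

≈ 3°N, 108°W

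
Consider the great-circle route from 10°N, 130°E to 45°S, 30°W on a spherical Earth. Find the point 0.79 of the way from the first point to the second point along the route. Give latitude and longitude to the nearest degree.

From cos δ = sin φ₁ sin φ₂ + cos φ₁ cos φ₂ cos Δλ, the central angle is δ ≈ 2.461 rad (141.0°).
Interpolate at f = 0.79 with slerp weights a = sin((1−f)δ)/sin δ ≈ 0.785, b = sin(fδ)/sin δ ≈ 1.480.
p = a·p₁ + b·p₂ ≈ (0.409, 0.069, -0.910); φ = arcsin(p_z) ≈ -65.49°, λ = atan2(p_y, p_x) ≈ 9.60°.

≈ 65°S, 10°E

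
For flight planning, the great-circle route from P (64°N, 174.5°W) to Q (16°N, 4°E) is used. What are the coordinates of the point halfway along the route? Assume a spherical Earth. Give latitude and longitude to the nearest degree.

Convert each endpoint to a unit vector on the sphere (x = cos φ cos λ, y = cos φ sin λ, z = sin φ).
The central angle between the endpoints is δ = arccos(p₁·p₂) ≈ 1.745 rad (100.0°).
Interpolate at f = 1/2 with slerp weights a = sin((1−f)δ)/sin δ ≈ 0.778, b = sin(fδ)/sin δ ≈ 0.778.
p = a·p₁ + b·p₂ ≈ (0.406, 0.019, 0.913); φ = arcsin(p_z) ≈ 65.99°, λ = atan2(p_y, p_x) ≈ 2.74°.

≈ (66°N, 3°E)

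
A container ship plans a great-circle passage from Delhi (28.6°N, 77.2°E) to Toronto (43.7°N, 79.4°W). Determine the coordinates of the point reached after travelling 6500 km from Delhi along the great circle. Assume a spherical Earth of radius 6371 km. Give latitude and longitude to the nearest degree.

Write both endpoints as unit vectors p₁, p₂ with components (cos φ cos λ, cos φ sin λ, sin φ).
The central angle between the endpoints is δ = arccos(p₁·p₂) ≈ 1.825 rad (104.6°). The total great-circle distance is δ·R ≈ 1.825 × 6371 ≈ 11629 km, so the target fraction is f = 6500/11629 ≈ 0.559.
Interpolate at f ≈ 0.559 with slerp weights a = sin((1−f)δ)/sin δ ≈ 0.745, b = sin(fδ)/sin δ ≈ 0.881.
p = a·p₁ + b·p₂ ≈ (0.262, 0.012, 0.965); φ = arcsin(p_z) ≈ 74.79°, λ = atan2(p_y, p_x) ≈ 2.62°.

≈ (75°N, 3°E)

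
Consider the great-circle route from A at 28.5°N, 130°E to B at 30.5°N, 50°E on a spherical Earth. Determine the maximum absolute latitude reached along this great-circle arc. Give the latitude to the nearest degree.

≈ 36°N

The great circle lies in the plane with unit normal n̂ = (p₁ × p₂)/|p₁ × p₂|.
Here n̂_z ≈ -0.804; the vertex latitude is φ_max = arccos|n̂_z| ≈ 36.5°.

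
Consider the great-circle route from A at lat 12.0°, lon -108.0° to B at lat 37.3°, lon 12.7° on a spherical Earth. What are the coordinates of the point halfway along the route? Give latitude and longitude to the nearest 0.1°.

From cos δ = sin φ₁ sin φ₂ + cos φ₁ cos φ₂ cos Δλ, the central angle is δ ≈ 1.845 rad (105.7°).
Interpolate at f = 1/2 with slerp weights a = sin((1−f)δ)/sin δ ≈ 0.828, b = sin(fδ)/sin δ ≈ 0.828.
p = a·p₁ + b·p₂ ≈ (0.392, -0.626, 0.674); φ = arcsin(p_z) ≈ 42.39°, λ = atan2(p_y, p_x) ≈ -57.91°.

≈ lat 42.4°, lon -57.9°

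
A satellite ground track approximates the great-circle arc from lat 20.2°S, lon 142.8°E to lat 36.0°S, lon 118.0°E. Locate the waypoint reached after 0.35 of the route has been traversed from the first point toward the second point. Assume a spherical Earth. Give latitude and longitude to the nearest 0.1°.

≈ lat 26.2°S, lon 134.9°E

Write both endpoints as unit vectors p₁, p₂ with components (cos φ cos λ, cos φ sin λ, sin φ).
The central angle between the endpoints is δ = arccos(p₁·p₂) ≈ 0.469 rad (26.8°).
Interpolate at f = 0.35 with slerp weights a = sin((1−f)δ)/sin δ ≈ 0.664, b = sin(fδ)/sin δ ≈ 0.362.
p = a·p₁ + b·p₂ ≈ (-0.634, 0.635, -0.442); φ = arcsin(p_z) ≈ -26.22°, λ = atan2(p_y, p_x) ≈ 134.94°.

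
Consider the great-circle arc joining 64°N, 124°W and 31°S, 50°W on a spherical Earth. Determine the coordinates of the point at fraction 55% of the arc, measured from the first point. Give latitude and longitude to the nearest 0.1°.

≈ 14.7°N, 71.0°W

Convert each endpoint to a unit vector on the sphere (x = cos φ cos λ, y = cos φ sin λ, z = sin φ).
The central angle between the endpoints is δ = arccos(p₁·p₂) ≈ 1.938 rad (111.1°).
Interpolate at f = 0.55 with slerp weights a = sin((1−f)δ)/sin δ ≈ 0.821, b = sin(fδ)/sin δ ≈ 0.938.
p = a·p₁ + b·p₂ ≈ (0.316, -0.914, 0.254); φ = arcsin(p_z) ≈ 14.74°, λ = atan2(p_y, p_x) ≈ -70.95°.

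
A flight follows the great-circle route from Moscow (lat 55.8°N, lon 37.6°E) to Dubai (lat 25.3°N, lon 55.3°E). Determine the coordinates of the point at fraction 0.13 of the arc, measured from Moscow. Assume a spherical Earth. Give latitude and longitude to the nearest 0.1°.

From cos δ = sin φ₁ sin φ₂ + cos φ₁ cos φ₂ cos Δλ, the central angle is δ ≈ 0.578 rad (33.1°).
Interpolate at f = 0.13 with slerp weights a = sin((1−f)δ)/sin δ ≈ 0.882, b = sin(fδ)/sin δ ≈ 0.137.
p = a·p₁ + b·p₂ ≈ (0.464, 0.405, 0.788); φ = arcsin(p_z) ≈ 52.03°, λ = atan2(p_y, p_x) ≈ 41.12°.

≈ lat 52.0°N, lon 41.1°E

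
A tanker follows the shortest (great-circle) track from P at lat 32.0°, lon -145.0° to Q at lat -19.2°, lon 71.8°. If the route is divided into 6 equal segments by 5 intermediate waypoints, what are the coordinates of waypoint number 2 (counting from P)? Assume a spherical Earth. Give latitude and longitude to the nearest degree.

Convert each endpoint to a unit vector on the sphere (x = cos φ cos λ, y = cos φ sin λ, z = sin φ).
The central angle between the endpoints is δ = arccos(p₁·p₂) ≈ 2.524 rad (144.6°).
Interpolate at f = 2/6 with slerp weights a = sin((1−f)δ)/sin δ ≈ 1.717, b = sin(fδ)/sin δ ≈ 1.289.
p = a·p₁ + b·p₂ ≈ (-0.813, 0.321, 0.486); φ = arcsin(p_z) ≈ 29.09°, λ = atan2(p_y, p_x) ≈ 158.47°.

≈ lat 29°, lon 158°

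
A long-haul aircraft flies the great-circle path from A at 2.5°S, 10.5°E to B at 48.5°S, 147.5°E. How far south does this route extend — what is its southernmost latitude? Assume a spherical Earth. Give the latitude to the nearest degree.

The great circle lies in the plane with unit normal n̂ = (p₁ × p₂)/|p₁ × p₂|.
Here n̂_z ≈ +0.506; the vertex latitude is φ_max = arccos|n̂_z| ≈ 59.6°.
Check via Clairaut: cos φ_max = |cos φ₁| · sin C = cos(2.5°)·sin(149.6°) ≈ 0.506, again giving ≈ 59.6°.

≈ 60°S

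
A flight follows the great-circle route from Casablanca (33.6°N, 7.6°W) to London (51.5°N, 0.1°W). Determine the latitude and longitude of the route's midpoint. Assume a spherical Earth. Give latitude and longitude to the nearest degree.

≈ 43°N, 4°W

Write both endpoints as unit vectors p₁, p₂ with components (cos φ cos λ, cos φ sin λ, sin φ).
The central angle between the endpoints is δ = arccos(p₁·p₂) ≈ 0.327 rad (18.7°).
Interpolate at f = 1/2 with slerp weights a = sin((1−f)δ)/sin δ ≈ 0.507, b = sin(fδ)/sin δ ≈ 0.507.
p = a·p₁ + b·p₂ ≈ (0.734, -0.056, 0.677); φ = arcsin(p_z) ≈ 42.61°, λ = atan2(p_y, p_x) ≈ -4.39°.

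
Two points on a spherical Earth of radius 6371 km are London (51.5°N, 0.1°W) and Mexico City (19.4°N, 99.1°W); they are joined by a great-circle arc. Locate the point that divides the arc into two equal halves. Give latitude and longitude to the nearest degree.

≈ 47°N, 63°W

From cos δ = sin φ₁ sin φ₂ + cos φ₁ cos φ₂ cos Δλ, the central angle is δ ≈ 1.402 rad (80.3°).
Interpolate at f = 1/2 with slerp weights a = sin((1−f)δ)/sin δ ≈ 0.654, b = sin(fδ)/sin δ ≈ 0.654.
p = a·p₁ + b·p₂ ≈ (0.310, -0.610, 0.729); φ = arcsin(p_z) ≈ 46.83°, λ = atan2(p_y, p_x) ≈ -63.09°.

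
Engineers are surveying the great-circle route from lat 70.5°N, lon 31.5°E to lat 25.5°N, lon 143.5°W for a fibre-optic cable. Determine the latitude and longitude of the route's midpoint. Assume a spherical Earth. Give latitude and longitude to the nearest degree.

≈ lat 67°N, lon 141°W

Write both endpoints as unit vectors p₁, p₂ with components (cos φ cos λ, cos φ sin λ, sin φ).
The central angle between the endpoints is δ = arccos(p₁·p₂) ≈ 1.465 rad (83.9°).
Interpolate at f = 1/2 with slerp weights a = sin((1−f)δ)/sin δ ≈ 0.672, b = sin(fδ)/sin δ ≈ 0.672.
p = a·p₁ + b·p₂ ≈ (-0.297, -0.244, 0.923); φ = arcsin(p_z) ≈ 67.43°, λ = atan2(p_y, p_x) ≈ -140.58°.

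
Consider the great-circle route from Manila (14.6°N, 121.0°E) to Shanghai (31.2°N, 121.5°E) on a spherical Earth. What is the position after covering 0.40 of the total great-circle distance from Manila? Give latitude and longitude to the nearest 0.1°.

From cos δ = sin φ₁ sin φ₂ + cos φ₁ cos φ₂ cos Δλ, the central angle is δ ≈ 0.290 rad (16.6°).
Interpolate at f = 0.40 with slerp weights a = sin((1−f)δ)/sin δ ≈ 0.605, b = sin(fδ)/sin δ ≈ 0.405.
p = a·p₁ + b·p₂ ≈ (-0.483, 0.797, 0.362); φ = arcsin(p_z) ≈ 21.24°, λ = atan2(p_y, p_x) ≈ 121.19°.

≈ (21.2°N, 121.2°E)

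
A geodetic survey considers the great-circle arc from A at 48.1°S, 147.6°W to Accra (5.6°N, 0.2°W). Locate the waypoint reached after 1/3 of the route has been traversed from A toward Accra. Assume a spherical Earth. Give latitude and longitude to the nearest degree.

Write both endpoints as unit vectors p₁, p₂ with components (cos φ cos λ, cos φ sin λ, sin φ).
The central angle between the endpoints is δ = arccos(p₁·p₂) ≈ 2.256 rad (129.2°).
Interpolate at f = 1/3 with slerp weights a = sin((1−f)δ)/sin δ ≈ 1.288, b = sin(fδ)/sin δ ≈ 0.882.
p = a·p₁ + b·p₂ ≈ (0.151, -0.464, -0.873); φ = arcsin(p_z) ≈ -60.79°, λ = atan2(p_y, p_x) ≈ -71.95°.

≈ 61°S, 72°W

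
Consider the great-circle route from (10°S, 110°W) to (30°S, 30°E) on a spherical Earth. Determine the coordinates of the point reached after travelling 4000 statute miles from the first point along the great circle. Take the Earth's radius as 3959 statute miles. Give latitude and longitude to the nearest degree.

Convert each endpoint to a unit vector on the sphere (x = cos φ cos λ, y = cos φ sin λ, z = sin φ).
The central angle between the endpoints is δ = arccos(p₁·p₂) ≈ 2.173 rad (124.5°). The total great-circle distance is δ·R ≈ 2.173 × 3959 ≈ 8603 mi, so the target fraction is f = 4000/8603 ≈ 0.465.
Interpolate at f ≈ 0.465 with slerp weights a = sin((1−f)δ)/sin δ ≈ 1.114, b = sin(fδ)/sin δ ≈ 1.028.
p = a·p₁ + b·p₂ ≈ (0.396, -0.586, -0.707); φ = arcsin(p_z) ≈ -45.02°, λ = atan2(p_y, p_x) ≈ -55.96°.

≈ (45°S, 56°W)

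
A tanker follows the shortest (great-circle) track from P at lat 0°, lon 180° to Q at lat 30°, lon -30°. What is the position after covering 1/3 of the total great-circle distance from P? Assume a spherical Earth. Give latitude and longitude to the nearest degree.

≈ lat 33°, lon -146°

Convert each endpoint to a unit vector on the sphere (x = cos φ cos λ, y = cos φ sin λ, z = sin φ).
The central angle between the endpoints is δ = arccos(p₁·p₂) ≈ 2.419 rad (138.6°).
Interpolate at f = 1/3 with slerp weights a = sin((1−f)δ)/sin δ ≈ 1.511, b = sin(fδ)/sin δ ≈ 1.091.
p = a·p₁ + b·p₂ ≈ (-0.692, -0.472, 0.546); φ = arcsin(p_z) ≈ 33.06°, λ = atan2(p_y, p_x) ≈ -145.68°.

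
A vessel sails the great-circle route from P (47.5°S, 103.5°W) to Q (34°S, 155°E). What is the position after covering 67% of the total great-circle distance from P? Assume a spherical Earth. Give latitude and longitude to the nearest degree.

≈ (49°S, 180°E)

Convert each endpoint to a unit vector on the sphere (x = cos φ cos λ, y = cos φ sin λ, z = sin φ).
The central angle between the endpoints is δ = arccos(p₁·p₂) ≈ 1.265 rad (72.5°).
Interpolate at f = 0.67 with slerp weights a = sin((1−f)δ)/sin δ ≈ 0.425, b = sin(fδ)/sin δ ≈ 0.786.
p = a·p₁ + b·p₂ ≈ (-0.658, -0.004, -0.753); φ = arcsin(p_z) ≈ -48.87°, λ = atan2(p_y, p_x) ≈ -179.66°.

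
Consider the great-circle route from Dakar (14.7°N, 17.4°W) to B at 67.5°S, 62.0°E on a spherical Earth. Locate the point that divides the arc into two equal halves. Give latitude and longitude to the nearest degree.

≈ 31°S, 3°E

From cos δ = sin φ₁ sin φ₂ + cos φ₁ cos φ₂ cos Δλ, the central angle is δ ≈ 1.738 rad (99.6°).
Interpolate at f = 1/2 with slerp weights a = sin((1−f)δ)/sin δ ≈ 0.774, b = sin(fδ)/sin δ ≈ 0.774.
p = a·p₁ + b·p₂ ≈ (0.854, 0.038, -0.519); φ = arcsin(p_z) ≈ -31.26°, λ = atan2(p_y, p_x) ≈ 2.53°.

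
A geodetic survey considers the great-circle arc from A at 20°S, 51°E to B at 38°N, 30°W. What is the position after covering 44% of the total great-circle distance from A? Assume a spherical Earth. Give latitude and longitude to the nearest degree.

≈ 8°N, 19°E

Convert each endpoint to a unit vector on the sphere (x = cos φ cos λ, y = cos φ sin λ, z = sin φ).
The central angle between the endpoints is δ = arccos(p₁·p₂) ≈ 1.666 rad (95.4°).
Interpolate at f = 0.44 with slerp weights a = sin((1−f)δ)/sin δ ≈ 0.807, b = sin(fδ)/sin δ ≈ 0.672.
p = a·p₁ + b·p₂ ≈ (0.936, 0.324, 0.138); φ = arcsin(p_z) ≈ 7.92°, λ = atan2(p_y, p_x) ≈ 19.12°.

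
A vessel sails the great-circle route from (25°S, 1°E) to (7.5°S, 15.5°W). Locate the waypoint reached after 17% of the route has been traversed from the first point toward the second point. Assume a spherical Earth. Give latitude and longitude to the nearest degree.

≈ (22°S, 2°W)

The haversine formula gives a central angle δ ≈ 0.411 rad (23.5°) between the endpoints.
Interpolate at f = 0.17 with slerp weights a = sin((1−f)δ)/sin δ ≈ 0.837, b = sin(fδ)/sin δ ≈ 0.175.
p = a·p₁ + b·p₂ ≈ (0.926, -0.033, -0.377); φ = arcsin(p_z) ≈ -22.13°, λ = atan2(p_y, p_x) ≈ -2.04°.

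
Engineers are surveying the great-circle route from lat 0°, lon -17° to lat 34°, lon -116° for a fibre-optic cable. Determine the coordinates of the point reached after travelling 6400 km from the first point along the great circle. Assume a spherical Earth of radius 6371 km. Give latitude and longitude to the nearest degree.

Write both endpoints as unit vectors p₁, p₂ with components (cos φ cos λ, cos φ sin λ, sin φ).
The central angle between the endpoints is δ = arccos(p₁·p₂) ≈ 1.701 rad (97.5°). The total great-circle distance is δ·R ≈ 1.701 × 6371 ≈ 10836 km, so the target fraction is f = 6400/10836 ≈ 0.591.
Interpolate at f ≈ 0.591 with slerp weights a = sin((1−f)δ)/sin δ ≈ 0.647, b = sin(fδ)/sin δ ≈ 0.851.
p = a·p₁ + b·p₂ ≈ (0.309, -0.823, 0.476); φ = arcsin(p_z) ≈ 28.42°, λ = atan2(p_y, p_x) ≈ -69.41°.

≈ lat 28°, lon -69°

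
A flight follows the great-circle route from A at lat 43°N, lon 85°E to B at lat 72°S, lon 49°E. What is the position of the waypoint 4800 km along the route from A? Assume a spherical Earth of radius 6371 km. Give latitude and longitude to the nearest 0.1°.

From cos δ = sin φ₁ sin φ₂ + cos φ₁ cos φ₂ cos Δλ, the central angle is δ ≈ 2.055 rad (117.8°). The total great-circle distance is δ·R ≈ 2.055 × 6371 ≈ 13094 km, so the target fraction is f = 4800/13094 ≈ 0.367.
Interpolate at f ≈ 0.367 with slerp weights a = sin((1−f)δ)/sin δ ≈ 1.089, b = sin(fδ)/sin δ ≈ 0.773.
p = a·p₁ + b·p₂ ≈ (0.226, 0.974, 0.008); φ = arcsin(p_z) ≈ 0.44°, λ = atan2(p_y, p_x) ≈ 76.93°.

≈ lat 0.4°N, lon 76.9°E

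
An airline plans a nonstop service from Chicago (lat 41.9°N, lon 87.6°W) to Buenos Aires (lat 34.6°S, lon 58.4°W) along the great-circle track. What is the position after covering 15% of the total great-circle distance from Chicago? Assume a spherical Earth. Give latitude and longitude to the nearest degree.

Write both endpoints as unit vectors p₁, p₂ with components (cos φ cos λ, cos φ sin λ, sin φ).
The central angle between the endpoints is δ = arccos(p₁·p₂) ≈ 1.415 rad (81.0°).
Interpolate at f = 0.15 with slerp weights a = sin((1−f)δ)/sin δ ≈ 0.944, b = sin(fδ)/sin δ ≈ 0.213.
p = a·p₁ + b·p₂ ≈ (0.121, -0.852, 0.510); φ = arcsin(p_z) ≈ 30.64°, λ = atan2(p_y, p_x) ≈ -81.89°.

≈ lat 31°N, lon 82°W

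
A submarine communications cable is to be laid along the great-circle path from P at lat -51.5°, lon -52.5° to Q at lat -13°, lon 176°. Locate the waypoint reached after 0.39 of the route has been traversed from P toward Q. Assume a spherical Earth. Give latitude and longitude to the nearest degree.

≈ lat -60°, lon -126°

Write both endpoints as unit vectors p₁, p₂ with components (cos φ cos λ, cos φ sin λ, sin φ).
The central angle between the endpoints is δ = arccos(p₁·p₂) ≈ 1.799 rad (103.1°).
Interpolate at f = 0.39 with slerp weights a = sin((1−f)δ)/sin δ ≈ 0.914, b = sin(fδ)/sin δ ≈ 0.662.
p = a·p₁ + b·p₂ ≈ (-0.298, -0.406, -0.864); φ = arcsin(p_z) ≈ -59.76°, λ = atan2(p_y, p_x) ≈ -126.24°.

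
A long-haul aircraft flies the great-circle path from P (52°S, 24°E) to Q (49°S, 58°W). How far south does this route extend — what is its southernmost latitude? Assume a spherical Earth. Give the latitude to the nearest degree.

≈ 58°S

The great circle lies in the plane with unit normal n̂ = (p₁ × p₂)/|p₁ × p₂|.
Here n̂_z ≈ -0.527; the vertex latitude is φ_max = arccos|n̂_z| ≈ 58.2°.
Check via Clairaut: cos φ_max = |cos φ₁| · sin C = cos(52.0°)·sin(121.2°) ≈ 0.527, again giving ≈ 58.2°.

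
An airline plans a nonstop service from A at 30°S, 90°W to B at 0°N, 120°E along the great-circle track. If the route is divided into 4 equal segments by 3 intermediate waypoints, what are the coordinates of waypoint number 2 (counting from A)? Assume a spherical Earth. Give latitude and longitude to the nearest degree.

Convert each endpoint to a unit vector on the sphere (x = cos φ cos λ, y = cos φ sin λ, z = sin φ).
The central angle between the endpoints is δ = arccos(p₁·p₂) ≈ 2.419 rad (138.6°).
Interpolate at f = 2/4 with slerp weights a = sin((1−f)δ)/sin δ ≈ 1.414, b = sin(fδ)/sin δ ≈ 1.414.
p = a·p₁ + b·p₂ ≈ (-0.707, 0.000, -0.707); φ = arcsin(p_z) ≈ -45.00°, λ = atan2(p_y, p_x) ≈ 180.00°.

≈ 45°S, 180°E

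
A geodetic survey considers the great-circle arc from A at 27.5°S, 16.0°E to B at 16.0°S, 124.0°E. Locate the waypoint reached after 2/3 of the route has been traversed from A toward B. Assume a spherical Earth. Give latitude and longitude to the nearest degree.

Convert each endpoint to a unit vector on the sphere (x = cos φ cos λ, y = cos φ sin λ, z = sin φ).
The central angle between the endpoints is δ = arccos(p₁·p₂) ≈ 1.707 rad (97.8°).
Interpolate at f = 2/3 with slerp weights a = sin((1−f)δ)/sin δ ≈ 0.544, b = sin(fδ)/sin δ ≈ 0.916.
p = a·p₁ + b·p₂ ≈ (-0.029, 0.863, -0.504); φ = arcsin(p_z) ≈ -30.25°, λ = atan2(p_y, p_x) ≈ 91.91°.

≈ 30°S, 92°E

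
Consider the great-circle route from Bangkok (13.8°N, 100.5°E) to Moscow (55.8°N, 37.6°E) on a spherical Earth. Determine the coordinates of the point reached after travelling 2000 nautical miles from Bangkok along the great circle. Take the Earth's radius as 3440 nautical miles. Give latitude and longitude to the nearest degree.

≈ (40°N, 77°E)

The haversine formula gives a central angle δ ≈ 1.109 rad (63.5°) between the endpoints. The total great-circle distance is δ·R ≈ 1.109 × 3440 ≈ 3813 nmi, so the target fraction is f = 2000/3813 ≈ 0.524.
Interpolate at f ≈ 0.524 with slerp weights a = sin((1−f)δ)/sin δ ≈ 0.562, b = sin(fδ)/sin δ ≈ 0.614.
p = a·p₁ + b·p₂ ≈ (0.174, 0.747, 0.642); φ = arcsin(p_z) ≈ 39.91°, λ = atan2(p_y, p_x) ≈ 76.91°.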